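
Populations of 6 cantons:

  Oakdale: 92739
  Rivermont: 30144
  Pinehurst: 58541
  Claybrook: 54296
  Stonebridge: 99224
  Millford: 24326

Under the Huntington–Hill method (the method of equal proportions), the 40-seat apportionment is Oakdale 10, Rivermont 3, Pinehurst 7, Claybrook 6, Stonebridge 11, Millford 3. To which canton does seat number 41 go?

Oakdale

Priority for the next seat is population ÷ (√(s·(s+1))).
Priorities: Oakdale 8842.317, Rivermont 8701.823, Pinehurst 7822.870, Claybrook 8378.055, Stonebridge 8636.341, Millford 7022.311.
Highest priority: Oakdale.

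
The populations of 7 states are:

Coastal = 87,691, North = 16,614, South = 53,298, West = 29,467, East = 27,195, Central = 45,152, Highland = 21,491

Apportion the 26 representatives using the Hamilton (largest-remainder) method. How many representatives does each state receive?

The standard divisor is 280908/26 ≈ 10804.154.
Standard quotas: Coastal 8.1164, North 1.5377, South 4.9331, West 2.7274, East 2.5171, Central 4.1791, Highland 1.9891.
Lower quotas: Coastal 8, North 1, South 4, West 2, East 2, Central 4, Highland 1 (sum 22, leaving 4 seats).
Remainders in descending order: Highland 0.9891, South 0.9331, West 0.7274, North 0.5377, East 0.5171, Central 0.1791, Coastal 0.1164.
The surplus seats go to Highland, South, West, North.

Coastal: 8, North: 2, South: 5, West: 3, East: 2, Central: 4, Highland: 2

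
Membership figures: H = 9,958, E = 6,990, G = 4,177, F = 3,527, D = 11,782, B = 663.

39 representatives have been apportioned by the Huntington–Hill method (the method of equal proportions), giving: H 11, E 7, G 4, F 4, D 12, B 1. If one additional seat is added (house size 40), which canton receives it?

Priority for the next seat is population ÷ (√(s·(s+1))).
Priorities: H 866.733, E 934.078, G 934.006, F 788.661, D 943.315, B 468.812.
Highest priority: D.

D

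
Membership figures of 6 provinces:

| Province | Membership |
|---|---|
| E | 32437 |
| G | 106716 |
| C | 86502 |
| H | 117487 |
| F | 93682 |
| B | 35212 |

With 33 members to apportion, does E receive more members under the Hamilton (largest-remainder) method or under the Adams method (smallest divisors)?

Adams

Hamilton: E 2, G 7, C 6, H 8, F 7, B 3.
Adams: E 3, G 7, C 6, H 8, F 6, B 3.
E gets 2 under Hamilton and 3 under Adams.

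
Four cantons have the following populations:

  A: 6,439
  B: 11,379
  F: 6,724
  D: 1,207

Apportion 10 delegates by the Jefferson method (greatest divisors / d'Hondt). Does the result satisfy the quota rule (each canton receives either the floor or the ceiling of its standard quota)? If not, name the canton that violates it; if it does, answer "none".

Standard quotas: A 2.501, B 4.419, F 2.611, D 0.469.
Jefferson allocation: A 2, B 5, F 3, D 0.
Every allocation lies between the lower and upper quota.

none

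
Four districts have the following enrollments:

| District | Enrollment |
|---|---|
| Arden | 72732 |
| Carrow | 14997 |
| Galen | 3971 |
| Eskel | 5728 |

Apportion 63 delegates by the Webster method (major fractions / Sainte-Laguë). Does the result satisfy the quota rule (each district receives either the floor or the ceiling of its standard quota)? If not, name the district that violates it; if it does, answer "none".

Standard quotas: Arden 47.031, Carrow 9.698, Galen 2.568, Eskel 3.704.
Webster allocation: Arden 46, Carrow 10, Galen 3, Eskel 4.
Arden has quota 47.031 (lower 47, upper 48) but receives 46 — outside the quota interval.

Arden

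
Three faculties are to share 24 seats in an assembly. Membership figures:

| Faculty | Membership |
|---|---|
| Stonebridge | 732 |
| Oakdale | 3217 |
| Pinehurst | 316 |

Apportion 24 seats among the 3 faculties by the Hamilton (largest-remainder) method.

Stonebridge 4, Oakdale 18, Pinehurst 2

Standard divisor: 4265 ÷ 24 ≈ 177.708.
Standard quotas: Stonebridge 4.119, Oakdale 18.103, Pinehurst 1.778.
Lower quotas: Stonebridge 4, Oakdale 18, Pinehurst 1 (sum 23, leaving 1 seat).
Remainders in descending order: Pinehurst 0.778, Stonebridge 0.119, Oakdale 0.103.
Largest remainder: Pinehurst receives the extra seat.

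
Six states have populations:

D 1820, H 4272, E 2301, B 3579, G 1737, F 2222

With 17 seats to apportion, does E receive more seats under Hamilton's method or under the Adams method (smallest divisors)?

Adams

Hamilton: D 2, H 5, E 2, B 4, G 2, F 2.
Adams: D 2, H 4, E 3, B 4, G 2, F 2.
E gets 2 under Hamilton and 3 under Adams.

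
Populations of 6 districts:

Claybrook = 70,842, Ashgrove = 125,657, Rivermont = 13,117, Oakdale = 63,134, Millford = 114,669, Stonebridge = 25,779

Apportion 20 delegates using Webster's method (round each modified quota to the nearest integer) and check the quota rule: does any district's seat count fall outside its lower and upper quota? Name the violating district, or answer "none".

Standard quotas: Claybrook 3.429, Ashgrove 6.082, Rivermont 0.635, Oakdale 3.056, Millford 5.550, Stonebridge 1.248.
Webster allocation: Claybrook 3, Ashgrove 6, Rivermont 1, Oakdale 3, Millford 6, Stonebridge 1.
Every allocation lies between the lower and upper quota.

none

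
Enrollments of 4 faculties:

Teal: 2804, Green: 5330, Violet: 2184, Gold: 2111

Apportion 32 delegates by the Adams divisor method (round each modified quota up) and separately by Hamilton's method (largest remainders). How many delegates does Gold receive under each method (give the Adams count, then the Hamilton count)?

6 and 5

Adams: Teal 7, Green 13, Violet 6, Gold 6.
Hamilton: Teal 7, Green 14, Violet 6, Gold 5.
Gold gets 6 under Adams and 5 under Hamilton.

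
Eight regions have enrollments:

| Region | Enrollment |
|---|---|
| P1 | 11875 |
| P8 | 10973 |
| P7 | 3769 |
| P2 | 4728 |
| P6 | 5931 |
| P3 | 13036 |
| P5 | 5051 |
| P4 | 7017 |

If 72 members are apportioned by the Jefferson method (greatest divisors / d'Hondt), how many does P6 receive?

Standard divisor 62380/72 ≈ 866.389; standard quotas: P1 13.706, P8 12.665, P7 4.350, P2 5.457, P6 6.846, P3 15.046, P5 5.830, P4 8.099.
Rounding down gives 13, 12, 4, 5, 6, 15, 5, 8 = 68 seats, so the divisor must be adjusted.
With modified divisor 830: modified quotas P1 14.307, P8 13.220, P7 4.541, P2 5.696, P6 7.146, P3 15.706, P5 6.086, P4 8.454.
Rounding down: P1 14, P8 13, P7 4, P2 5, P6 7, P3 15, P5 6, P4 8 (total 72).
P6 receives 7.

7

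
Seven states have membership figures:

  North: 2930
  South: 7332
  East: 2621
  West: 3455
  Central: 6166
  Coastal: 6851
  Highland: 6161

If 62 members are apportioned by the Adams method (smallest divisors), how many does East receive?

Standard divisor 35516/62 ≈ 572.839; standard quotas: North 5.115, South 12.799, East 4.575, West 6.031, Central 10.764, Coastal 11.960, Highland 10.755.
Rounding up gives 6, 13, 5, 7, 11, 12, 11 = 65 seats, so the divisor must be adjusted.
With modified divisor 614: modified quotas North 4.772, South 11.941, East 4.269, West 5.627, Central 10.042, Coastal 11.158, Highland 10.034.
Rounding up: North 5, South 12, East 5, West 6, Central 11, Coastal 12, Highland 11 (total 62).
East receives 5.

5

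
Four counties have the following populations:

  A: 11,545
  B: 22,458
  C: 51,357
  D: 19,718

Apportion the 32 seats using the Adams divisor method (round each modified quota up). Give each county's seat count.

Standard divisor 105078/32 ≈ 3283.688; standard quotas: A 3.516, B 6.839, C 15.640, D 6.005.
Rounding up gives 4, 7, 16, 7 = 34 seats, so the divisor must be adjusted.
With modified divisor 3500: modified quotas A 3.299, B 6.417, C 14.673, D 5.634.
Rounding up: A 4, B 7, C 15, D 6 (total 32).

A=4, B=7, C=15, D=6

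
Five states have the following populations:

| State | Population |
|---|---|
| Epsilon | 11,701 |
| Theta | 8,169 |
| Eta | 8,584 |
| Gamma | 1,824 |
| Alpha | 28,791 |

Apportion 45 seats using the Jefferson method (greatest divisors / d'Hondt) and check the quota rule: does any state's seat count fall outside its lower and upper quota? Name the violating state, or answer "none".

Standard quotas: Epsilon 8.914, Theta 6.223, Eta 6.539, Gamma 1.390, Alpha 21.934.
Jefferson allocation: Epsilon 9, Theta 6, Eta 6, Gamma 1, Alpha 23.
Alpha has quota 21.934 (lower 21, upper 22) but receives 23 — outside the quota interval.

Alpha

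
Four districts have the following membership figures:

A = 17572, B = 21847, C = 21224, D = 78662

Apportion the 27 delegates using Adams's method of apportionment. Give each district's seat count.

A=4, B=4, C=4, D=15

Standard divisor 139305/27 ≈ 5159.444; standard quotas: A 3.406, B 4.234, C 4.114, D 15.246.
Rounding up gives 4, 5, 5, 16 = 30 seats, so the divisor must be adjusted.
With modified divisor 5500: modified quotas A 3.195, B 3.972, C 3.859, D 14.302.
Rounding up: A 4, B 4, C 4, D 15 (total 27).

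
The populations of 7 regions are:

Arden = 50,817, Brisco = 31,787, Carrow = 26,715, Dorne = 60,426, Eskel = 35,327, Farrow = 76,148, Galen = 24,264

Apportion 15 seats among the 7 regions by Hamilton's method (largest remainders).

Standard divisor: 305484 ÷ 15 ≈ 20365.6.
Standard quotas: Arden 2.4952, Brisco 1.5608, Carrow 1.3118, Dorne 2.9671, Eskel 1.7346, Farrow 3.7391, Galen 1.1914.
Lower quotas: Arden 2, Brisco 1, Carrow 1, Dorne 2, Eskel 1, Farrow 3, Galen 1 (sum 11, leaving 4 seats).
Remainders in descending order: Dorne 0.9671, Farrow 0.7391, Eskel 0.7346, Brisco 0.5608, Arden 0.4952, Carrow 0.3118, Galen 0.1914.
The surplus seats go to Dorne, Farrow, Eskel, Brisco.

Arden=2, Brisco=2, Carrow=1, Dorne=3, Eskel=2, Farrow=4, Galen=1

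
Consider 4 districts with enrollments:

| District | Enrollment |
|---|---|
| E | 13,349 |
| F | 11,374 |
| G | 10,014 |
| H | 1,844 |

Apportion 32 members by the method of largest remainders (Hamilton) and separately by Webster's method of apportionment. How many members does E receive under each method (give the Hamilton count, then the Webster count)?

Hamilton: E 12, F 10, G 9, H 1.
Webster: E 11, F 10, G 9, H 2.
E gets 12 under Hamilton and 11 under Webster.

12 and 11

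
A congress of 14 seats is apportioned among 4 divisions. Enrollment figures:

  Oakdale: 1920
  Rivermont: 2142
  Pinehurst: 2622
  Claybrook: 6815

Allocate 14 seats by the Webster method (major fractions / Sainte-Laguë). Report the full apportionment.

Oakdale 2; Rivermont 2; Pinehurst 3; Claybrook 7

Standard divisor 13499/14 ≈ 964.214; standard quotas: Oakdale 1.991, Rivermont 2.221, Pinehurst 2.719, Claybrook 7.068.
Rounding to the nearest integer gives Oakdale 2, Rivermont 2, Pinehurst 3, Claybrook 7 — total 14, matching the house size, so no adjustment is needed.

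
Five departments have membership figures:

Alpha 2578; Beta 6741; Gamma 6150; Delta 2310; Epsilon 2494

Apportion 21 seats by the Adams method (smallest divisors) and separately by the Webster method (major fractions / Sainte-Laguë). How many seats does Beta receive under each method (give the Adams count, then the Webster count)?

6 and 7

Adams: Alpha 3, Beta 6, Gamma 6, Delta 3, Epsilon 3.
Webster: Alpha 3, Beta 7, Gamma 6, Delta 2, Epsilon 3.
Beta gets 6 under Adams and 7 under Webster.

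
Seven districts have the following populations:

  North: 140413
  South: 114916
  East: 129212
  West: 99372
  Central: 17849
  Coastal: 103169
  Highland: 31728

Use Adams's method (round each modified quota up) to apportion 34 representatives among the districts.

Standard divisor 636659/34 ≈ 18725.265; standard quotas: North 7.499, South 6.137, East 6.900, West 5.307, Central 0.953, Coastal 5.510, Highland 1.694.
Rounding up gives 8, 7, 7, 6, 1, 6, 2 = 37 seats, so the divisor must be adjusted.
With modified divisor 20300: modified quotas North 6.917, South 5.661, East 6.365, West 4.895, Central 0.879, Coastal 5.082, Highland 1.563.
Rounding up: North 7, South 6, East 7, West 5, Central 1, Coastal 6, Highland 2 (total 34).

North=7; South=6; East=7; West=5; Central=1; Coastal=6; Highland=2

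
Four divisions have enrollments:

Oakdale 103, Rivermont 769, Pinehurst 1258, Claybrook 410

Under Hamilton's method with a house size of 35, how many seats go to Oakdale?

1

Total 2540; standard divisor 2540/35 ≈ 72.571.
Standard quotas: Oakdale 1.419, Rivermont 10.596, Pinehurst 17.335, Claybrook 5.650.
Lower quotas: Oakdale 1, Rivermont 10, Pinehurst 17, Claybrook 5 (sum 33, leaving 2 seats).
Remainders in descending order: Claybrook 0.650, Rivermont 0.596, Oakdale 0.419, Pinehurst 0.335.
Largest remainders: Claybrook, Rivermont receive the extra seats.
Oakdale receives 1.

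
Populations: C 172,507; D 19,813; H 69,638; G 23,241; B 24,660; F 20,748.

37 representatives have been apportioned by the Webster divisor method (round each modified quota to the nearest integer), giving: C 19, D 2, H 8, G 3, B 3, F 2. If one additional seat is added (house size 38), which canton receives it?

Priority for the next seat is population ÷ (current seats + 0.5).
Priorities: C 8846.513, D 7925.200, H 8192.706, G 6640.286, B 7045.714, F 8299.200.
Highest priority: C.

C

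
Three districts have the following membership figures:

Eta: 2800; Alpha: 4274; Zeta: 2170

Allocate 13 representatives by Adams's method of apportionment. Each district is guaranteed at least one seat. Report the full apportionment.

Standard divisor 9244/13 ≈ 711.077; standard quotas: Eta 3.938, Alpha 6.011, Zeta 3.052.
Rounding up gives 4, 7, 4 = 15 seats, so the divisor must be adjusted.
With modified divisor 800: modified quotas Eta 3.500, Alpha 5.343, Zeta 2.712.
Rounding up: Eta 4, Alpha 6, Zeta 3 (total 13).

Eta 4, Alpha 6, Zeta 3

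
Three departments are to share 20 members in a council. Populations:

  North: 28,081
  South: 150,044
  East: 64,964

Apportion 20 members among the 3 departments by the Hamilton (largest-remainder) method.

The standard divisor is 243089/20 ≈ 12154.45.
Standard quotas: North 2.3103, South 12.3448, East 5.3449.
Lower quotas: North 2, South 12, East 5 (sum 19, leaving 1 seat).
Remainders in descending order: East 0.3449, South 0.3448, North 0.3103.
The surplus seat goes to East.

North: 2, South: 12, East: 6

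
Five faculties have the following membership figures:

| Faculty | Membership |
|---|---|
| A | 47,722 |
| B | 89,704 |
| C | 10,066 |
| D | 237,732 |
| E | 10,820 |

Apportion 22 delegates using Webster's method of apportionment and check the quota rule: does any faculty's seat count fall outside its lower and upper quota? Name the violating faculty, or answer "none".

Standard quotas: A 2.651, B 4.983, C 0.559, D 13.206, E 0.601.
Webster allocation: A 3, B 5, C 1, D 12, E 1.
D has quota 13.206 (lower 13, upper 14) but receives 12 — outside the quota interval.

D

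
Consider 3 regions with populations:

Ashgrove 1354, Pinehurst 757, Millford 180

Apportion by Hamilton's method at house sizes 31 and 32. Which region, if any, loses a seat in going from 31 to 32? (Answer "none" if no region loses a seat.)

Millford

At 31 seats: Ashgrove 18, Pinehurst 10, Millford 3.
At 32 seats: Ashgrove 19, Pinehurst 11, Millford 2.
Millford drops from 3 to 2.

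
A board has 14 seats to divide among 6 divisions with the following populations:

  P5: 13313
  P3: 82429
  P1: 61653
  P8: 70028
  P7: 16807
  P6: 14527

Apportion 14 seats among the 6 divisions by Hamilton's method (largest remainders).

P5=1, P3=4, P1=3, P8=4, P7=1, P6=1

The standard divisor is 258757/14 ≈ 18482.643.
Standard quotas: P5 0.7203, P3 4.4598, P1 3.3357, P8 3.7889, P7 0.9093, P6 0.7860.
Lower quotas: P5 0, P3 4, P1 3, P8 3, P7 0, P6 0 (sum 10, leaving 4 seats).
Remainders in descending order: P7 0.9093, P8 0.7889, P6 0.7860, P5 0.7203, P3 0.4598, P1 0.3357.
Largest remainders: P7, P8, P6, P5 receive the extra seats.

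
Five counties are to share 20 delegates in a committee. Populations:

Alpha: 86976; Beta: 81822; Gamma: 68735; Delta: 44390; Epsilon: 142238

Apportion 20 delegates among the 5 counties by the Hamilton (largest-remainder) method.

Total 424161; standard divisor 424161/20 ≈ 21208.05.
Standard quotas: Alpha 4.1011, Beta 3.8581, Gamma 3.2410, Delta 2.0931, Epsilon 6.7068.
Lower quotas: Alpha 4, Beta 3, Gamma 3, Delta 2, Epsilon 6 (sum 18, leaving 2 seats).
Remainders in descending order: Beta 0.8581, Epsilon 0.7068, Gamma 0.2410, Alpha 0.1011, Delta 0.0931.
Largest remainders: Beta, Epsilon receive the extra seats.

Alpha 4; Beta 4; Gamma 3; Delta 2; Epsilon 7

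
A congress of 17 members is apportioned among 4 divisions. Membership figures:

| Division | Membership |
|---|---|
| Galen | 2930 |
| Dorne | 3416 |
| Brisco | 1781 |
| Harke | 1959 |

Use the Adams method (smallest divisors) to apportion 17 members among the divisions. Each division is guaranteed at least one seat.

Galen 5, Dorne 6, Brisco 3, Harke 3

Standard divisor 10086/17 ≈ 593.294; standard quotas: Galen 4.939, Dorne 5.758, Brisco 3.002, Harke 3.302.
Rounding up gives 5, 6, 4, 4 = 19 seats, so the divisor must be adjusted.
With modified divisor 670: modified quotas Galen 4.373, Dorne 5.099, Brisco 2.658, Harke 2.924.
Rounding up: Galen 5, Dorne 6, Brisco 3, Harke 3 (total 17).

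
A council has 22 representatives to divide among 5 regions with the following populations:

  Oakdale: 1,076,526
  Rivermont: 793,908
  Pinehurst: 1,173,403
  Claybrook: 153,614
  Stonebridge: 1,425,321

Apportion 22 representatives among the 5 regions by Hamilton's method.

Total 4622772; standard divisor 4622772/22 = 210126.
Standard quotas: Oakdale 5.1232, Rivermont 3.7782, Pinehurst 5.5843, Claybrook 0.7311, Stonebridge 6.7832.
Lower quotas: Oakdale 5, Rivermont 3, Pinehurst 5, Claybrook 0, Stonebridge 6 (sum 19, leaving 3 seats).
Remainders in descending order: Stonebridge 0.7832, Rivermont 0.7782, Claybrook 0.7311, Pinehurst 0.5843, Oakdale 0.1232.
Largest remainders: Stonebridge, Rivermont, Claybrook receive the extra seats.

Oakdale 5, Rivermont 4, Pinehurst 5, Claybrook 1, Stonebridge 7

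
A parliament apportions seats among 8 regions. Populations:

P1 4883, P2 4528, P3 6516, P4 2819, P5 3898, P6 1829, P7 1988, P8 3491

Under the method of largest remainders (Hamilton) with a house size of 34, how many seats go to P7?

The standard divisor is 29952/34 ≈ 880.941.
Standard quotas: P1 5.5429, P2 5.1400, P3 7.3966, P4 3.2000, P5 4.4248, P6 2.0762, P7 2.2567, P8 3.9628.
Lower quotas: P1 5, P2 5, P3 7, P4 3, P5 4, P6 2, P7 2, P8 3 (sum 31, leaving 3 seats).
Remainders in descending order: P8 0.9628, P1 0.5429, P5 0.4248, P3 0.3966, P7 0.2567, P4 0.2000, P2 0.1400, P6 0.0762.
The surplus seats go to P8, P1, P5.
P7 receives 2.

2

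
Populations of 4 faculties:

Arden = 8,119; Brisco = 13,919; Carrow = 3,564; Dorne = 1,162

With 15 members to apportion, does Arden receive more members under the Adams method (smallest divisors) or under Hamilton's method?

Adams: Arden 5, Brisco 7, Carrow 2, Dorne 1.
Hamilton: Arden 4, Brisco 8, Carrow 2, Dorne 1.
Arden gets 5 under Adams and 4 under Hamilton.

Adams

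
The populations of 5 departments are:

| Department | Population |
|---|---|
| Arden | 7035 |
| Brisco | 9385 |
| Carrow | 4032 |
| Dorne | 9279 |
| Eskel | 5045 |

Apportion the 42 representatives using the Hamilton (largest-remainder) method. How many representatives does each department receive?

Standard divisor: 34776 ÷ 42 = 828.
Standard quotas: Arden 8.4964, Brisco 11.3345, Carrow 4.8696, Dorne 11.2065, Eskel 6.0930.
Lower quotas: Arden 8, Brisco 11, Carrow 4, Dorne 11, Eskel 6 (sum 40, leaving 2 seats).
Remainders in descending order: Carrow 0.8696, Arden 0.4964, Brisco 0.3345, Dorne 0.2065, Eskel 0.0930.
Largest remainders: Carrow, Arden receive the extra seats.

Arden=9; Brisco=11; Carrow=5; Dorne=11; Eskel=6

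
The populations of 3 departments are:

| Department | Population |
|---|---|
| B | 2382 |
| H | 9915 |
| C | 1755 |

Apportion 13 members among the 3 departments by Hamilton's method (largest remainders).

The standard divisor is 14052/13 ≈ 1080.923.
Standard quotas: B 2.2037, H 9.1727, C 1.6236.
Lower quotas: B 2, H 9, C 1 (sum 12, leaving 1 seat).
Remainders in descending order: C 0.6236, B 0.2037, H 0.1727.
Largest remainder: C receives the extra seat.

B: 2; H: 9; C: 2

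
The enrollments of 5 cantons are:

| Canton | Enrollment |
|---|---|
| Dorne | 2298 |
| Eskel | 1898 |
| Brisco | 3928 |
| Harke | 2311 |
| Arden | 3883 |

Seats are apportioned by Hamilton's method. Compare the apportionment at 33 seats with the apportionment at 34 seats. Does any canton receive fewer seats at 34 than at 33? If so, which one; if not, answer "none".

none

At 33 seats: Dorne 5, Eskel 5, Brisco 9, Harke 5, Arden 9.
At 34 seats: Dorne 5, Eskel 5, Brisco 9, Harke 6, Arden 9.
No canton's allocation decreased.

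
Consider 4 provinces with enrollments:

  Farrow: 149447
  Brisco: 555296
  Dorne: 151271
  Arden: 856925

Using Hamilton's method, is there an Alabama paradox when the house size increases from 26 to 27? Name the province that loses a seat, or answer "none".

none

At 26 seats: Farrow 2, Brisco 9, Dorne 2, Arden 13.
At 27 seats: Farrow 2, Brisco 9, Dorne 2, Arden 14.
No province's allocation decreased.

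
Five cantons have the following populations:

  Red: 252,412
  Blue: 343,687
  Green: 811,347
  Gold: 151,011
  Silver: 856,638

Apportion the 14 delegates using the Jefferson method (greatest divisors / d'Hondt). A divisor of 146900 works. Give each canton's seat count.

Red: 1; Blue: 2; Green: 5; Gold: 1; Silver: 5

With modified divisor 146900: modified quotas Red 1.718, Blue 2.340, Green 5.523, Gold 1.028, Silver 5.831.
Rounding down: Red 1, Blue 2, Green 5, Gold 1, Silver 5 (total 14).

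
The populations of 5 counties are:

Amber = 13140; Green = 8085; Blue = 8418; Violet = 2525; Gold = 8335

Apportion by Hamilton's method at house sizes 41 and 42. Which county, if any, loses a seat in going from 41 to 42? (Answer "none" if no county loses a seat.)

Violet

At 41 seats: Amber 13, Green 8, Blue 9, Violet 3, Gold 8.
At 42 seats: Amber 14, Green 8, Blue 9, Violet 2, Gold 9.
Violet drops from 3 to 2.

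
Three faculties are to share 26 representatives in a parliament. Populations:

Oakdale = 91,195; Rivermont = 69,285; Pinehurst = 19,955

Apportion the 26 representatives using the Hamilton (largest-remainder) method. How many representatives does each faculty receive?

Oakdale: 13; Rivermont: 10; Pinehurst: 3

Total 180435; standard divisor 180435/26 ≈ 6939.808.
Standard quotas: Oakdale 13.1409, Rivermont 9.9837, Pinehurst 2.8754.
Lower quotas: Oakdale 13, Rivermont 9, Pinehurst 2 (sum 24, leaving 2 seats).
Remainders in descending order: Rivermont 0.9837, Pinehurst 0.8754, Oakdale 0.1409.
The surplus seats go to Rivermont, Pinehurst.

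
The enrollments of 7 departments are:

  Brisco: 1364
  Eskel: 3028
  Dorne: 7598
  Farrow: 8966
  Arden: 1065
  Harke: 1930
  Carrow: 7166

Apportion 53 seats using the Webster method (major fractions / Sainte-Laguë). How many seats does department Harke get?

Standard divisor 31117/53 ≈ 587.113; standard quotas: Brisco 2.323, Eskel 5.157, Dorne 12.941, Farrow 15.271, Arden 1.814, Harke 3.287, Carrow 12.205.
Rounding to the nearest integer gives 2, 5, 13, 15, 2, 3, 12 = 52 seats, so the divisor must be adjusted.
With modified divisor 576: modified quotas Brisco 2.368, Eskel 5.257, Dorne 13.191, Farrow 15.566, Arden 1.849, Harke 3.351, Carrow 12.441.
Rounding to the nearest integer: Brisco 2, Eskel 5, Dorne 13, Farrow 16, Arden 2, Harke 3, Carrow 12 (total 53).
Harke receives 3.

3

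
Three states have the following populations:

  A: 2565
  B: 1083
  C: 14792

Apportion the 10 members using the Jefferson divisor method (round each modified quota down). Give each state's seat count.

Standard divisor 18440/10 ≈ 1844; standard quotas: A 1.391, B 0.587, C 8.022.
Rounding down gives 1, 0, 8 = 9 seats, so the divisor must be adjusted.
With modified divisor 1600: modified quotas A 1.603, B 0.677, C 9.245.
Rounding down: A 1, B 0, C 9 (total 10).

A 1, B 0, C 9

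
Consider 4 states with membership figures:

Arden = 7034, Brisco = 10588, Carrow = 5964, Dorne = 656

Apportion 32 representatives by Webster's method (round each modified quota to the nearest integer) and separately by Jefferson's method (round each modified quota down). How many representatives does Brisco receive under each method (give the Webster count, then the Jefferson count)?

14 and 15

Webster: Arden 9, Brisco 14, Carrow 8, Dorne 1.
Jefferson: Arden 9, Brisco 15, Carrow 8, Dorne 0.
Brisco gets 14 under Webster and 15 under Jefferson.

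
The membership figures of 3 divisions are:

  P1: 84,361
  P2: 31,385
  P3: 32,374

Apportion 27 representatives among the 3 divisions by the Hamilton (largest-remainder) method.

Total 148120; standard divisor 148120/27 ≈ 5485.926.
Standard quotas: P1 15.3777, P2 5.7210, P3 5.9013.
Lower quotas: P1 15, P2 5, P3 5 (sum 25, leaving 2 seats).
Remainders in descending order: P3 0.9013, P2 0.7210, P1 0.3777.
The surplus seats go to P3, P2.

P1 15; P2 6; P3 6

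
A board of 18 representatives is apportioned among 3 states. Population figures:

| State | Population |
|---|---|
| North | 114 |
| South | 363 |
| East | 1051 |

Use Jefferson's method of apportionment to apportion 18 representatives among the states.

North: 1; South: 4; East: 13

Standard divisor 1528/18 ≈ 84.889; standard quotas: North 1.343, South 4.276, East 12.381.
Rounding down gives 1, 4, 12 = 17 seats, so the divisor must be adjusted.
With modified divisor 80: modified quotas North 1.425, South 4.537, East 13.137.
Rounding down: North 1, South 4, East 13 (total 18).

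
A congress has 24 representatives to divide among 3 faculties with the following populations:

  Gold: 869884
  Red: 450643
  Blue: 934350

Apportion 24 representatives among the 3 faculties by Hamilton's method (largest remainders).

Gold 9, Red 5, Blue 10

The standard divisor is 2254877/24 ≈ 93953.208.
Standard quotas: Gold 9.2587, Red 4.7965, Blue 9.9448.
Lower quotas: Gold 9, Red 4, Blue 9 (sum 22, leaving 2 seats).
Remainders in descending order: Blue 0.9448, Red 0.7965, Gold 0.2587.
Largest remainders: Blue, Red receive the extra seats.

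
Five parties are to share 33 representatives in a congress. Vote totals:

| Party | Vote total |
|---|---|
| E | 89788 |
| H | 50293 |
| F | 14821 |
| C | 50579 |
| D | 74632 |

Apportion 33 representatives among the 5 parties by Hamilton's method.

E: 10; H: 6; F: 2; C: 6; D: 9

Standard divisor: 280113 ÷ 33 ≈ 8488.273.
Standard quotas: E 10.5779, H 5.9250, F 1.7461, C 5.9587, D 8.7924.
Lower quotas: E 10, H 5, F 1, C 5, D 8 (sum 29, leaving 4 seats).
Remainders in descending order: C 0.9587, H 0.9250, D 0.7924, F 0.7461, E 0.5779.
The surplus seats go to C, H, D, F.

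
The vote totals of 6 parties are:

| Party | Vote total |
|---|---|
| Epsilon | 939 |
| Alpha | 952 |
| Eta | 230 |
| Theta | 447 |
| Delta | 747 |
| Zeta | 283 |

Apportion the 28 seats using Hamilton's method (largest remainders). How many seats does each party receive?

Total 3598; standard divisor 3598/28 ≈ 128.5.
Standard quotas: Epsilon 7.307, Alpha 7.409, Eta 1.790, Theta 3.479, Delta 5.813, Zeta 2.202.
Lower quotas: Epsilon 7, Alpha 7, Eta 1, Theta 3, Delta 5, Zeta 2 (sum 25, leaving 3 seats).
Remainders in descending order: Delta 0.813, Eta 0.790, Theta 0.479, Alpha 0.409, Epsilon 0.307, Zeta 0.202.
The surplus seats go to Delta, Eta, Theta.

Epsilon 7, Alpha 7, Eta 2, Theta 4, Delta 6, Zeta 2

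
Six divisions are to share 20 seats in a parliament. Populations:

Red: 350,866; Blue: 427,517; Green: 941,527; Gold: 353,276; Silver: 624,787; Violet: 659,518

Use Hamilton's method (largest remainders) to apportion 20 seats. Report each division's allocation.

The standard divisor is 3357491/20 ≈ 167874.55.
Standard quotas: Red 2.0900, Blue 2.5466, Green 5.6085, Gold 2.1044, Silver 3.7217, Violet 3.9286.
Lower quotas: Red 2, Blue 2, Green 5, Gold 2, Silver 3, Violet 3 (sum 17, leaving 3 seats).
Remainders in descending order: Violet 0.9286, Silver 0.7217, Green 0.6085, Blue 0.5466, Gold 0.1044, Red 0.0900.
Largest remainders: Violet, Silver, Green receive the extra seats.

Red=2, Blue=2, Green=6, Gold=2, Silver=4, Violet=4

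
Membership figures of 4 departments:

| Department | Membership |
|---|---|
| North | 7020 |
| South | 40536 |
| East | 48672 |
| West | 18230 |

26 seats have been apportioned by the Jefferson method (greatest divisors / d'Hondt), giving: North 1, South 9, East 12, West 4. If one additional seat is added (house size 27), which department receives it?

Priority for the next seat is population ÷ (current seats + 1).
Priorities: North 3510.000, South 4053.600, East 3744.000, West 3646.000.
Highest priority: South.

South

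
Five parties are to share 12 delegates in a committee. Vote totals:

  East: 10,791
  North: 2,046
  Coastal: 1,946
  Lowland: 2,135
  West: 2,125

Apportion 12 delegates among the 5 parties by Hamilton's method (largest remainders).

Total 19043; standard divisor 19043/12 ≈ 1586.917.
Standard quotas: East 6.8000, North 1.2893, Coastal 1.2263, Lowland 1.3454, West 1.3391.
Lower quotas: East 6, North 1, Coastal 1, Lowland 1, West 1 (sum 10, leaving 2 seats).
Remainders in descending order: East 0.8000, Lowland 0.3454, West 0.3391, North 0.2893, Coastal 0.2263.
Largest remainders: East, Lowland receive the extra seats.

East: 7, North: 1, Coastal: 1, Lowland: 2, West: 1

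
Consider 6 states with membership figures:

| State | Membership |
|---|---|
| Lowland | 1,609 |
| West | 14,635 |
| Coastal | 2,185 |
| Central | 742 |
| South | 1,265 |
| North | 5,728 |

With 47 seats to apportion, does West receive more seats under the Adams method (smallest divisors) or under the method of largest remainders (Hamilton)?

Hamilton

Adams: Lowland 3, West 25, Coastal 4, Central 2, South 3, North 10.
Hamilton: Lowland 3, West 26, Coastal 4, Central 2, South 2, North 10.
West gets 25 under Adams and 26 under Hamilton.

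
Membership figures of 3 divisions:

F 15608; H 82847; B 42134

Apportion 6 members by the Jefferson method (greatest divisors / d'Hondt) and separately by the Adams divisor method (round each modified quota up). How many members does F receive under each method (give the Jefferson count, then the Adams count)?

Jefferson: F 0, H 4, B 2.
Adams: F 1, H 3, B 2.
F gets 0 under Jefferson and 1 under Adams.

0 and 1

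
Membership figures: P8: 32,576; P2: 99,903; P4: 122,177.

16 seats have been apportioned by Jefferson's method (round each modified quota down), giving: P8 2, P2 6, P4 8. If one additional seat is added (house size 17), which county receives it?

Priority for the next seat is population ÷ (current seats + 1).
Priorities: P8 10858.667, P2 14271.857, P4 13575.222.
Highest priority: P2.

P2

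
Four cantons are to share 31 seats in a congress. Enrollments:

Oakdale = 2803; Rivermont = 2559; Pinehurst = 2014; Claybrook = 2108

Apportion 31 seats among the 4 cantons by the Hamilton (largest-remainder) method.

Oakdale 9; Rivermont 8; Pinehurst 7; Claybrook 7

The standard divisor is 9484/31 ≈ 305.935.
Standard quotas: Oakdale 9.162, Rivermont 8.365, Pinehurst 6.583, Claybrook 6.890.
Lower quotas: Oakdale 9, Rivermont 8, Pinehurst 6, Claybrook 6 (sum 29, leaving 2 seats).
Remainders in descending order: Claybrook 0.890, Pinehurst 0.583, Rivermont 0.365, Oakdale 0.162.
The surplus seats go to Claybrook, Pinehurst.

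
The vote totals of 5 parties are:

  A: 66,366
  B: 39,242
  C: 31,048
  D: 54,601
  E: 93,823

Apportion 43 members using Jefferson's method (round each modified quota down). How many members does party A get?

Standard divisor 285080/43 ≈ 6629.767; standard quotas: A 10.010, B 5.919, C 4.683, D 8.236, E 14.152.
Rounding down gives 10, 5, 4, 8, 14 = 41 seats, so the divisor must be adjusted.
With modified divisor 6241.29: modified quotas A 10.633, B 6.287, C 4.975, D 8.748, E 15.033.
Rounding down: A 10, B 6, C 4, D 8, E 15 (total 43).
A receives 10.

10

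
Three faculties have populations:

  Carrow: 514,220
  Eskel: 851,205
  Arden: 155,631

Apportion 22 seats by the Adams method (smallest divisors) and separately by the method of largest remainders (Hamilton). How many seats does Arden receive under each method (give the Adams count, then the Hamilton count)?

3 and 2

Adams: Carrow 7, Eskel 12, Arden 3.
Hamilton: Carrow 8, Eskel 12, Arden 2.
Arden gets 3 under Adams and 2 under Hamilton.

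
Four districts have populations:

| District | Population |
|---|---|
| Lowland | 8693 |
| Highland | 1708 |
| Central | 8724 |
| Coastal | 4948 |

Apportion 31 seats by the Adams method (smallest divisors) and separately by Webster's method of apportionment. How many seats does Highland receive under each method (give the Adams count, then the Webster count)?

3 and 2

Adams: Lowland 11, Highland 3, Central 11, Coastal 6.
Webster: Lowland 11, Highland 2, Central 11, Coastal 7.
Highland gets 3 under Adams and 2 under Webster.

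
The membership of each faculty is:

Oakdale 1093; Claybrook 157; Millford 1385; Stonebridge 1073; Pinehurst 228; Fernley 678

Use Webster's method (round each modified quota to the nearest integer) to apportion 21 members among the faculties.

Standard divisor 4614/21 ≈ 219.714; standard quotas: Oakdale 4.975, Claybrook 0.715, Millford 6.304, Stonebridge 4.884, Pinehurst 1.038, Fernley 3.086.
Rounding to the nearest integer gives Oakdale 5, Claybrook 1, Millford 6, Stonebridge 5, Pinehurst 1, Fernley 3 — total 21, matching the house size, so no adjustment is needed.

Oakdale 5; Claybrook 1; Millford 6; Stonebridge 5; Pinehurst 1; Fernley 3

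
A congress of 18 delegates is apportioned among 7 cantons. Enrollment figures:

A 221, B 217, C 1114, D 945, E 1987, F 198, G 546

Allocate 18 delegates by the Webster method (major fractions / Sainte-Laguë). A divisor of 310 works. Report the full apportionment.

With modified divisor 310: modified quotas A 0.713, B 0.700, C 3.594, D 3.048, E 6.410, F 0.639, G 1.761.
Rounding to the nearest integer: A 1, B 1, C 4, D 3, E 6, F 1, G 2 (total 18).

A 1, B 1, C 4, D 3, E 6, F 1, G 2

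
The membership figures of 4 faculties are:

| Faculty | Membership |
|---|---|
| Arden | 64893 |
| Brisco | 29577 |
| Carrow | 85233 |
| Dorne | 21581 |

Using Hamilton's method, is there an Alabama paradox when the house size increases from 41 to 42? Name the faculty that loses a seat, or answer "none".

Dorne

At 41 seats: Arden 13, Brisco 6, Carrow 17, Dorne 5.
At 42 seats: Arden 14, Brisco 6, Carrow 18, Dorne 4.
Dorne drops from 5 to 4.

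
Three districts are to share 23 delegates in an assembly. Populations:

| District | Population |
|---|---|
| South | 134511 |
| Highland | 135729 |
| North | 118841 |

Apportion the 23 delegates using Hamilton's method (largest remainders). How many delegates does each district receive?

The standard divisor is 389081/23 ≈ 16916.565.
Standard quotas: South 7.9514, Highland 8.0234, North 7.0251.
Lower quotas: South 7, Highland 8, North 7 (sum 22, leaving 1 seat).
Remainders in descending order: South 0.9514, North 0.0251, Highland 0.0234.
The surplus seat goes to South.

South=8, Highland=8, North=7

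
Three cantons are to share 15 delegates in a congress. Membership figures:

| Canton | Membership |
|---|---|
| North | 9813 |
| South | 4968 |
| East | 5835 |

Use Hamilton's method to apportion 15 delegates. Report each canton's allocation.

North: 7, South: 4, East: 4

Total 20616; standard divisor 20616/15 ≈ 1374.4.
Standard quotas: North 7.1398, South 3.6147, East 4.2455.
Lower quotas: North 7, South 3, East 4 (sum 14, leaving 1 seat).
Remainders in descending order: South 0.6147, East 0.2455, North 0.1398.
The surplus seat goes to South.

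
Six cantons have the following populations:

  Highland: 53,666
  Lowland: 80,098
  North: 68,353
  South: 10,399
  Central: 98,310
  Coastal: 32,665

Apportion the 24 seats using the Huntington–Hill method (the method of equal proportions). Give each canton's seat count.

With divisor 14897: modified quotas Highland 3.602, Lowland 5.377, North 4.588, South 0.698, Central 6.599, Coastal 2.193.
Geometric-mean thresholds: Highland √(3·4)=3.464, Lowland √(5·6)=5.477, North √(4·5)=4.472, South (min 1), Central √(6·7)=6.481, Coastal √(2·3)=2.449.
Each quota rounded against its threshold gives Highland 4, Lowland 5, North 5, South 1, Central 7, Coastal 2 (total 24).

Highland 4; Lowland 5; North 5; South 1; Central 7; Coastal 2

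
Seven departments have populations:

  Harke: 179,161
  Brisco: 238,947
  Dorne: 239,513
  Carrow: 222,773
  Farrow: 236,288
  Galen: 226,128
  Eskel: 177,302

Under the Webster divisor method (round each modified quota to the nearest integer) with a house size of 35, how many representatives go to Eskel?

4

Standard divisor 1520112/35 ≈ 43431.771; standard quotas: Harke 4.125, Brisco 5.502, Dorne 5.515, Carrow 5.129, Farrow 5.440, Galen 5.207, Eskel 4.082.
Rounding to the nearest integer gives Harke 4, Brisco 6, Dorne 6, Carrow 5, Farrow 5, Galen 5, Eskel 4 — total 35, matching the house size, so no adjustment is needed.
Eskel receives 4.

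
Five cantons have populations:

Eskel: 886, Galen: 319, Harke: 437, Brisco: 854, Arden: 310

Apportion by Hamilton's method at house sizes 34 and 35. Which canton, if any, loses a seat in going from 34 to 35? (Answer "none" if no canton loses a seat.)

none

At 34 seats: Eskel 11, Galen 4, Harke 5, Brisco 10, Arden 4.
At 35 seats: Eskel 11, Galen 4, Harke 5, Brisco 11, Arden 4.
No canton's allocation decreased.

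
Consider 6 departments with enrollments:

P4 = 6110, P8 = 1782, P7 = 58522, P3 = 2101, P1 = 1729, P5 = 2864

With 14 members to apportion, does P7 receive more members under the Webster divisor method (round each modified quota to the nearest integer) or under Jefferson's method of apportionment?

Jefferson

Webster: P4 1, P8 0, P7 12, P3 0, P1 0, P5 1.
Jefferson: P4 1, P8 0, P7 13, P3 0, P1 0, P5 0.
P7 gets 12 under Webster and 13 under Jefferson.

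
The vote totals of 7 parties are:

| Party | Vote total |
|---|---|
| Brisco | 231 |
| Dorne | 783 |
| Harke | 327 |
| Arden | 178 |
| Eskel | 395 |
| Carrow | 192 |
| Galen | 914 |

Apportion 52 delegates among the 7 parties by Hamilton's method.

Total 3020; standard divisor 3020/52 ≈ 58.077.
Standard quotas: Brisco 3.977, Dorne 13.482, Harke 5.630, Arden 3.065, Eskel 6.801, Carrow 3.306, Galen 15.738.
Lower quotas: Brisco 3, Dorne 13, Harke 5, Arden 3, Eskel 6, Carrow 3, Galen 15 (sum 48, leaving 4 seats).
Remainders in descending order: Brisco 0.977, Eskel 0.801, Galen 0.738, Harke 0.630, Dorne 0.482, Carrow 0.306, Arden 0.065.
Largest remainders: Brisco, Eskel, Galen, Harke receive the extra seats.

Brisco: 4, Dorne: 13, Harke: 6, Arden: 3, Eskel: 7, Carrow: 3, Galen: 16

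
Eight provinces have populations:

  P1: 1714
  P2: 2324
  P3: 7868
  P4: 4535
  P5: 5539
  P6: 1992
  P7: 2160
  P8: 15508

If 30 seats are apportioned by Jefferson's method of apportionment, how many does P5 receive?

4

Standard divisor 41640/30 ≈ 1388; standard quotas: P1 1.235, P2 1.674, P3 5.669, P4 3.267, P5 3.991, P6 1.435, P7 1.556, P8 11.173.
Rounding down gives 1, 1, 5, 3, 3, 1, 1, 11 = 26 seats, so the divisor must be adjusted.
With modified divisor 1180: modified quotas P1 1.453, P2 1.969, P3 6.668, P4 3.843, P5 4.694, P6 1.688, P7 1.831, P8 13.142.
Rounding down: P1 1, P2 1, P3 6, P4 3, P5 4, P6 1, P7 1, P8 13 (total 30).
P5 receives 4.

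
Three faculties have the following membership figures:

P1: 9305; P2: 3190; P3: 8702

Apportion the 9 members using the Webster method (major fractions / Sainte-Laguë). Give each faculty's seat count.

P1 4, P2 1, P3 4

Standard divisor 21197/9 ≈ 2355.222; standard quotas: P1 3.951, P2 1.354, P3 3.695.
Rounding to the nearest integer gives P1 4, P2 1, P3 4 — total 9, matching the house size, so no adjustment is needed.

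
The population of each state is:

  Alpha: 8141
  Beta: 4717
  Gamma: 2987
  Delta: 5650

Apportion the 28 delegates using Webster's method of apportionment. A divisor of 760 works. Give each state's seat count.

With modified divisor 760: modified quotas Alpha 10.712, Beta 6.207, Gamma 3.930, Delta 7.434.
Rounding to the nearest integer: Alpha 11, Beta 6, Gamma 4, Delta 7 (total 28).

Alpha=11; Beta=6; Gamma=4; Delta=7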